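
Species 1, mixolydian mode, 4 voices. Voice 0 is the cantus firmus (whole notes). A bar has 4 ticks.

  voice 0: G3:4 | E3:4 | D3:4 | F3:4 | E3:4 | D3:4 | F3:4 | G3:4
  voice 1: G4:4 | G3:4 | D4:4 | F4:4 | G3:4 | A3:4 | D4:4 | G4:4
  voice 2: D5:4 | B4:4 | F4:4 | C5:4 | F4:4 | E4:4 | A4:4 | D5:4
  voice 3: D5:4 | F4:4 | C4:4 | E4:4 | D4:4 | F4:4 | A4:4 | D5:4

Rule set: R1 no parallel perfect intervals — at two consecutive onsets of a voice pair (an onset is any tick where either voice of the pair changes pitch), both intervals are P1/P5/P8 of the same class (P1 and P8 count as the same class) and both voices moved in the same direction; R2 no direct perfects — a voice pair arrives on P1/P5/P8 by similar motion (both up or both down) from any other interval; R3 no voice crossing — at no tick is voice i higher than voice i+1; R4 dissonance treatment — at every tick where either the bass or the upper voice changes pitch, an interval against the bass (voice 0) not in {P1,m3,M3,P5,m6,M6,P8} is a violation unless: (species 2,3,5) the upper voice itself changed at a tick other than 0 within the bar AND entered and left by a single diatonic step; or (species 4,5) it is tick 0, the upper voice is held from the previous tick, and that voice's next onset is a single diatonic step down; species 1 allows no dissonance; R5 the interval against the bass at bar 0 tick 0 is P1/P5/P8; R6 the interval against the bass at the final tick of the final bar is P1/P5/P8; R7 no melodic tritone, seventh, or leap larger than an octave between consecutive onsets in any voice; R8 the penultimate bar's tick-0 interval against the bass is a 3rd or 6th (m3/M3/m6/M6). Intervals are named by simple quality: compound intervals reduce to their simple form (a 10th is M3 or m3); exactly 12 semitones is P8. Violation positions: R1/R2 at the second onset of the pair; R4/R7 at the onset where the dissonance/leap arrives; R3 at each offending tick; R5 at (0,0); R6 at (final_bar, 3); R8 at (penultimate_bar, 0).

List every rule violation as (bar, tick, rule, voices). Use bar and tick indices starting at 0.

(1, 0, R1, (0, 2))
(1, 0, R3, (2, 3))
(1, 0, R4, (0, 3))
(1, 1, R3, (2, 3))
(1, 2, R3, (2, 3))
(1, 3, R3, (2, 3))
(2, 0, R3, (2, 3))
(2, 0, R4, (0, 3))
(2, 0, R7, (2,))
(2, 1, R3, (2, 3))
(2, 2, R3, (2, 3))
(2, 3, R3, (2, 3))
(3, 0, R1, (0, 1))
(3, 0, R2, (0, 2))
(3, 0, R2, (1, 2))
(3, 0, R3, (2, 3))
(3, 0, R4, (0, 3))
(3, 1, R3, (2, 3))
(3, 2, R3, (2, 3))
(3, 3, R3, (2, 3))
(4, 0, R2, (1, 3))
(4, 0, R3, (2, 3))
(4, 0, R4, (0, 2))
(4, 0, R4, (0, 3))
(4, 0, R7, (1,))
(4, 1, R3, (2, 3))
(4, 2, R3, (2, 3))
(4, 3, R3, (2, 3))
(5, 0, R4, (0, 2))
(6, 0, R1, (1, 2))
(6, 0, R2, (1, 3))
(6, 0, R2, (2, 3))
(7, 0, R1, (1, 2))
(7, 0, R1, (1, 3))
(7, 0, R1, (2, 3))
(7, 0, R2, (0, 1))
(7, 0, R2, (0, 2))
(7, 0, R2, (0, 3))

bar 0: v0=G3 v1=G4 v2=D5 v3=D5 downbeat P5
bar 1: v0=E3 v1=G3 v2=B4 v3=F4 downbeat m2
bar 2: v0=D3 v1=D4 v2=F4 v3=C4 downbeat m7
bar 3: v0=F3 v1=F4 v2=C5 v3=E4 downbeat M7
bar 4: v0=E3 v1=G3 v2=F4 v3=D4 downbeat m7
bar 5: v0=D3 v1=A3 v2=E4 v3=F4 downbeat m3
bar 6: v0=F3 v1=D4 v2=A4 v3=A4 downbeat M3
bar 7: v0=G3 v1=G4 v2=D5 v3=D5 downbeat P5
  -> R1 @ bar 1 tick 0 v(0, 2): G3/D5 P5 -> E3/B4 P5 similar
  -> R3 @ bar 1 tick 0 v(2, 3): B4 above F4
  -> R4 @ bar 1 tick 0 v(0, 3): E3/F4 m2 untreated
  -> R3 @ bar 1 tick 1 v(2, 3): B4 above F4
  -> R3 @ bar 1 tick 2 v(2, 3): B4 above F4
  -> R3 @ bar 1 tick 3 v(2, 3): B4 above F4
  -> R3 @ bar 2 tick 0 v(2, 3): F4 above C4
  -> R4 @ bar 2 tick 0 v(0, 3): D3/C4 m7 untreated
  -> R7 @ bar 2 tick 0 v(2,): B4->F4 leap 6st
  -> R3 @ bar 2 tick 1 v(2, 3): F4 above C4
  -> R3 @ bar 2 tick 2 v(2, 3): F4 above C4
  -> R3 @ bar 2 tick 3 v(2, 3): F4 above C4
  -> R1 @ bar 3 tick 0 v(0, 1): D3/D4 P8 -> F3/F4 P8 similar
  -> R2 @ bar 3 tick 0 v(0, 2): D3/F4 m3 -> F3/C5 P5 similar
  -> R2 @ bar 3 tick 0 v(1, 2): D4/F4 m3 -> F4/C5 P5 similar
  -> R3 @ bar 3 tick 0 v(2, 3): C5 above E4
  -> R4 @ bar 3 tick 0 v(0, 3): F3/E4 M7 untreated
  -> R3 @ bar 3 tick 1 v(2, 3): C5 above E4
  -> R3 @ bar 3 tick 2 v(2, 3): C5 above E4
  -> R3 @ bar 3 tick 3 v(2, 3): C5 above E4
  -> R2 @ bar 4 tick 0 v(1, 3): F4/E4 m2 -> G3/D4 P5 similar
  -> R3 @ bar 4 tick 0 v(2, 3): F4 above D4
  -> R4 @ bar 4 tick 0 v(0, 2): E3/F4 m2 untreated
  -> R4 @ bar 4 tick 0 v(0, 3): E3/D4 m7 untreated
  -> R7 @ bar 4 tick 0 v(1,): F4->G3 leap 10st
  -> R3 @ bar 4 tick 1 v(2, 3): F4 above D4
  -> R3 @ bar 4 tick 2 v(2, 3): F4 above D4
  -> R3 @ bar 4 tick 3 v(2, 3): F4 above D4
  -> R4 @ bar 5 tick 0 v(0, 2): D3/E4 M2 untreated
  -> R1 @ bar 6 tick 0 v(1, 2): A3/E4 P5 -> D4/A4 P5 similar
  -> R2 @ bar 6 tick 0 v(1, 3): A3/F4 m6 -> D4/A4 P5 similar
  -> R2 @ bar 6 tick 0 v(2, 3): E4/F4 m2 -> A4/A4 P1 similar
  -> R1 @ bar 7 tick 0 v(1, 2): D4/A4 P5 -> G4/D5 P5 similar
  -> R1 @ bar 7 tick 0 v(1, 3): D4/A4 P5 -> G4/D5 P5 similar
  -> R1 @ bar 7 tick 0 v(2, 3): A4/A4 P1 -> D5/D5 P1 similar
  -> R2 @ bar 7 tick 0 v(0, 1): F3/D4 M6 -> G3/G4 P8 similar
  -> R2 @ bar 7 tick 0 v(0, 2): F3/A4 M3 -> G3/D5 P5 similar
  -> R2 @ bar 7 tick 0 v(0, 3): F3/A4 M3 -> G3/D5 P5 similar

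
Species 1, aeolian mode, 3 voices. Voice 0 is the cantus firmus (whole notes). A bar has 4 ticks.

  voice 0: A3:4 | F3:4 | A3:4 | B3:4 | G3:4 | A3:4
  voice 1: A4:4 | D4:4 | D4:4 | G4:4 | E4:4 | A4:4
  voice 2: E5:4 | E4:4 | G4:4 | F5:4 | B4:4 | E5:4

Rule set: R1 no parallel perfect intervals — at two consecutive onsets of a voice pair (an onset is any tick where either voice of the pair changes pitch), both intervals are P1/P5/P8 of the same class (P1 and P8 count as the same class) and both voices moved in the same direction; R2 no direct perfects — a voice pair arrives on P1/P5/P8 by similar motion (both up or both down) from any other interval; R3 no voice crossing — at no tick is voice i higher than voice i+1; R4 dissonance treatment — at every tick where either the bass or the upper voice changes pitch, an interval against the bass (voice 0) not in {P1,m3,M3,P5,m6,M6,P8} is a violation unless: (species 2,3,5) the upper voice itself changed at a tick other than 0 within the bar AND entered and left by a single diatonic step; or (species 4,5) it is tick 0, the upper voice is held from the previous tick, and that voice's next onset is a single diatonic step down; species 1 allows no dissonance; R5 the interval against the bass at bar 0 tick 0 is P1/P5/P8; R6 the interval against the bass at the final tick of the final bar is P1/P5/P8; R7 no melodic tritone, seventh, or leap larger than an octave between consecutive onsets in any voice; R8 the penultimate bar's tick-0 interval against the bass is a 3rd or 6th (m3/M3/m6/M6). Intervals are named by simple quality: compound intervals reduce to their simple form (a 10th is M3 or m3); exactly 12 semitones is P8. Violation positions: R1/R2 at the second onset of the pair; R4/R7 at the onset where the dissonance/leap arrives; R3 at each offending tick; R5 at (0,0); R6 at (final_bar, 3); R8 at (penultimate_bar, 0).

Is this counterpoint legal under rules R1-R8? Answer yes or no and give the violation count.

No (10 violations)

bar 0: v0=A3 v1=A4 v2=E5 (P5)
bar 1: v0=F3 v1=D4 v2=E4 (M7)
bar 2: v0=A3 v1=D4 v2=G4 (m7)
bar 3: v0=B3 v1=G4 v2=F5 (TT)
bar 4: v0=G3 v1=E4 v2=B4 (M3)
bar 5: v0=A3 v1=A4 v2=E5 (P5)
  R4 @ bar1.0: F3/E4 M7 untreated
  R4 @ bar2.0: A3/D4 P4 untreated
  R4 @ bar2.0: A3/G4 m7 untreated
  R4 @ bar3.0: B3/F5 TT untreated
  R7 @ bar3.0: G4->F5 leap 10st
  R2 @ bar4.0: G4/F5 m7 -> E4/B4 P5 similar
  R7 @ bar4.0: F5->B4 leap 6st
  R1 @ bar5.0: E4/B4 P5 -> A4/E5 P5 similar
  R2 @ bar5.0: G3/E4 M6 -> A3/A4 P8 similar
  R2 @ bar5.0: G3/B4 M3 -> A3/E5 P5 similar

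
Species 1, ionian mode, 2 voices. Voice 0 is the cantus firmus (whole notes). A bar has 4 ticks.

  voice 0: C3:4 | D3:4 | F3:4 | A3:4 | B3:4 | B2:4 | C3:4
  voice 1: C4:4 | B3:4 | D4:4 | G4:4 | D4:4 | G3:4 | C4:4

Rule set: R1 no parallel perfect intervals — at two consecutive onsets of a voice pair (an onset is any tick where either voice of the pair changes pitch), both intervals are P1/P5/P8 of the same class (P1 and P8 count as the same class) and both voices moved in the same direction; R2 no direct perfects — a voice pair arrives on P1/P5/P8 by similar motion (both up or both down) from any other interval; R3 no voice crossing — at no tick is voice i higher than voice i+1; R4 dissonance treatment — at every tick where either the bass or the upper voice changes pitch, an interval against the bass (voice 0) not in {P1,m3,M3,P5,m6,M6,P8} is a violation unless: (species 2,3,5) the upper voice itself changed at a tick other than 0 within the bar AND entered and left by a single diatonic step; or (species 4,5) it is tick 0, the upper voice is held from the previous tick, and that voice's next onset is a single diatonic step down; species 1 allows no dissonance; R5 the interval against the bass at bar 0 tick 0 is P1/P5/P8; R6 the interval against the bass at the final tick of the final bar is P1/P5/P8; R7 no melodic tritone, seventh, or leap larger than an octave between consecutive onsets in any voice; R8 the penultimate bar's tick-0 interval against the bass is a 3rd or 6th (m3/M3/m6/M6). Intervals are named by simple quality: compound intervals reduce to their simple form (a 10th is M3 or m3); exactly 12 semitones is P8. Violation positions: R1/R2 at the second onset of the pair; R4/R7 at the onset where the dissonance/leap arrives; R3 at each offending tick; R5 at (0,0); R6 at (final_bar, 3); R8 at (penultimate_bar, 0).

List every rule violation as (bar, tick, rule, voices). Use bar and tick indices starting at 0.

bar 0: v0=C3 v1=C4 downbeat P8
bar 1: v0=D3 v1=B3 downbeat M6
bar 2: v0=F3 v1=D4 downbeat M6
bar 3: v0=A3 v1=G4 downbeat m7
bar 4: v0=B3 v1=D4 downbeat m3
bar 5: v0=B2 v1=G3 downbeat m6
bar 6: v0=C3 v1=C4 downbeat P8
  -> R4 @ bar 3 tick 0 v(0, 1): A3/G4 m7 untreated
  -> R2 @ bar 6 tick 0 v(0, 1): B2/G3 m6 -> C3/C4 P8 similar

(3, 0, R4, (0, 1))
(6, 0, R2, (0, 1))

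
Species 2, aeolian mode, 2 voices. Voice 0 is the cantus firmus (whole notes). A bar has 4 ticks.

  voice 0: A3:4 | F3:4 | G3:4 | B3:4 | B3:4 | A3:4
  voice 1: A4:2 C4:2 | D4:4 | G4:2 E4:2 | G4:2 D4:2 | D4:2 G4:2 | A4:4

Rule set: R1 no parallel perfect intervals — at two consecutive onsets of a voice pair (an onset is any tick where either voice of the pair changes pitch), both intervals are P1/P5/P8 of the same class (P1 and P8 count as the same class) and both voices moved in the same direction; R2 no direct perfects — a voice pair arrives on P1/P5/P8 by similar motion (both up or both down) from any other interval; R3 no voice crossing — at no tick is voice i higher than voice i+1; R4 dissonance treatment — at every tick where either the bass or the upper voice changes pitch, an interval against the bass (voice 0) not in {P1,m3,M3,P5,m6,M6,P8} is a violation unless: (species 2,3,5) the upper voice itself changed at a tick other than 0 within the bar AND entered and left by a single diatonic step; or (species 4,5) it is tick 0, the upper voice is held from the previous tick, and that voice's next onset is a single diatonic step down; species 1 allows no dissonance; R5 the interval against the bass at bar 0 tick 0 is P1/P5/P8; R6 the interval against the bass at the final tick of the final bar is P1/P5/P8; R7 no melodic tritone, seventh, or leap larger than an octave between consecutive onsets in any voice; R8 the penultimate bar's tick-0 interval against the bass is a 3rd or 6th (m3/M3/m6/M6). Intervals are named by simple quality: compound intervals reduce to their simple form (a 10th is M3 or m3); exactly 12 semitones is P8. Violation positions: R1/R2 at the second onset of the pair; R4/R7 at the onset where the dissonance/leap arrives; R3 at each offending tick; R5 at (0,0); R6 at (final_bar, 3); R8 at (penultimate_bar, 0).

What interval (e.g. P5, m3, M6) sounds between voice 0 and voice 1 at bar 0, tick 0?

P8

voice 0=A3 voice 1=A4 -> P8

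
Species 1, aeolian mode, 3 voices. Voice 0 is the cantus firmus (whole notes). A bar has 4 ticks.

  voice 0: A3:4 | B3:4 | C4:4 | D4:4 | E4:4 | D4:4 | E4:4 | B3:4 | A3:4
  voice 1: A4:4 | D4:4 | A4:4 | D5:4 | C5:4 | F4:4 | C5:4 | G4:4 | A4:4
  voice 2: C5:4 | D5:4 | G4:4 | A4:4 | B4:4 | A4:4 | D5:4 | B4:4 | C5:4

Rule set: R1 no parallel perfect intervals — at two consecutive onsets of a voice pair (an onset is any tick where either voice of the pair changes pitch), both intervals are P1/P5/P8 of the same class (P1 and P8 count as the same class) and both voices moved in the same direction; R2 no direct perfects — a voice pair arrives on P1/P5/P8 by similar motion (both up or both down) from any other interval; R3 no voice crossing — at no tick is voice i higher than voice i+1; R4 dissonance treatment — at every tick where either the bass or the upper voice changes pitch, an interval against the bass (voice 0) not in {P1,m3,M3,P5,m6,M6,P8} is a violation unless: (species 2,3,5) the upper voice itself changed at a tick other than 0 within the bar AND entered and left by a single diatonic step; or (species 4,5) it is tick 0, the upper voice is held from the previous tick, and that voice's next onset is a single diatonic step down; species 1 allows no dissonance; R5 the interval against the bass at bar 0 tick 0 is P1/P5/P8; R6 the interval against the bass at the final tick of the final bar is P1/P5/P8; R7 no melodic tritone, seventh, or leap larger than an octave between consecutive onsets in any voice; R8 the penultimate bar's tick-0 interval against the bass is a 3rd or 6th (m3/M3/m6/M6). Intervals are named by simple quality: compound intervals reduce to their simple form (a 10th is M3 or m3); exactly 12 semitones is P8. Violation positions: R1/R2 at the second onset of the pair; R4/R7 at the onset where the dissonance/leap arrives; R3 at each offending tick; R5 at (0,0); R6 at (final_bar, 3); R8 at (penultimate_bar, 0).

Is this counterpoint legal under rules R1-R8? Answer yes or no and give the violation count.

bar 0: v0=A3 v1=A4 v2=C5 (m3)
bar 1: v0=B3 v1=D4 v2=D5 (m3)
bar 2: v0=C4 v1=A4 v2=G4 (P5)
bar 3: v0=D4 v1=D5 v2=A4 (P5)
bar 4: v0=E4 v1=C5 v2=B4 (P5)
bar 5: v0=D4 v1=F4 v2=A4 (P5)
bar 6: v0=E4 v1=C5 v2=D5 (m7)
bar 7: v0=B3 v1=G4 v2=B4 (P8)
bar 8: v0=A3 v1=A4 v2=C5 (m3)
  R5 @ bar0.0: opens on m3
  R3 @ bar2.0: A4 above G4
  R3 @ bar2.1: A4 above G4
  R3 @ bar2.2: A4 above G4
  R3 @ bar2.3: A4 above G4
  R1 @ bar3.0: C4/G4 P5 -> D4/A4 P5 similar
  R2 @ bar3.0: C4/A4 M6 -> D4/D5 P8 similar
  R3 @ bar3.0: D5 above A4
  R3 @ bar3.1: D5 above A4
  R3 @ bar3.2: D5 above A4
  R3 @ bar3.3: D5 above A4
  R1 @ bar4.0: D4/A4 P5 -> E4/B4 P5 similar
  R3 @ bar4.0: C5 above B4
  R3 @ bar4.1: C5 above B4
  R3 @ bar4.2: C5 above B4
  R3 @ bar4.3: C5 above B4
  R1 @ bar5.0: E4/B4 P5 -> D4/A4 P5 similar
  R4 @ bar6.0: E4/D5 m7 untreated
  R2 @ bar7.0: E4/D5 m7 -> B3/B4 P8 similar
  R8 @ bar7.0: penult P8 not 3rd/6th
  R6 @ bar8.3: closes on m3

No (21 violations)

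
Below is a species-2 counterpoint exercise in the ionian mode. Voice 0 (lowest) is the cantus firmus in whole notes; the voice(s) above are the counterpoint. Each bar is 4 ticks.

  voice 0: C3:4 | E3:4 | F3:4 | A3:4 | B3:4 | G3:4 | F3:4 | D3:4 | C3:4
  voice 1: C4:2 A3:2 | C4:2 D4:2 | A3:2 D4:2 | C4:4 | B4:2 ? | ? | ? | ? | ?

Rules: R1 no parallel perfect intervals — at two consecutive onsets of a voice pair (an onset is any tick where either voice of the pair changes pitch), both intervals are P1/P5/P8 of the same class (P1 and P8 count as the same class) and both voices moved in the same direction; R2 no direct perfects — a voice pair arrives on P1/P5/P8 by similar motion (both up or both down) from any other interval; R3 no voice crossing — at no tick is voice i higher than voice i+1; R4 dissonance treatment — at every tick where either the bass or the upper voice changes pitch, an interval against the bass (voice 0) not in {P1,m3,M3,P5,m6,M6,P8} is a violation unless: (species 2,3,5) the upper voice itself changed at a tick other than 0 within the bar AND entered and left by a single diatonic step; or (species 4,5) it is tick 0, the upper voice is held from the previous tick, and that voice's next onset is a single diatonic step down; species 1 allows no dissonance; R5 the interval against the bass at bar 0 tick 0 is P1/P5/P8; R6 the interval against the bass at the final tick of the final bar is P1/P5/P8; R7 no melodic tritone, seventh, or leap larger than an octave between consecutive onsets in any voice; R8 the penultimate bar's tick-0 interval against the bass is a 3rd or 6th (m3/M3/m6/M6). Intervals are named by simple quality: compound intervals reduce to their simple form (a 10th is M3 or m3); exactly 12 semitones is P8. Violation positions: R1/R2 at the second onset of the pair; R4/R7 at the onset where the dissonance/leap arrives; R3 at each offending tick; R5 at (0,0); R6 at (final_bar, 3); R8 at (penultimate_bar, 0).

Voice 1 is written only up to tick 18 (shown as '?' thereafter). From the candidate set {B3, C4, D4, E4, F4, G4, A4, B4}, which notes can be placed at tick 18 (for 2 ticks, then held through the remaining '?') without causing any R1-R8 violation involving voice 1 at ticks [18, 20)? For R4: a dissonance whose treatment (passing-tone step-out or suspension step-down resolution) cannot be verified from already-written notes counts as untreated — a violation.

B3: legal
C4: violates R4,R7
D4: legal
E4: violates R4
F4: violates R4,R7
G4: legal
A4: violates R4
B4: legal

{B3, B4, D4, G4}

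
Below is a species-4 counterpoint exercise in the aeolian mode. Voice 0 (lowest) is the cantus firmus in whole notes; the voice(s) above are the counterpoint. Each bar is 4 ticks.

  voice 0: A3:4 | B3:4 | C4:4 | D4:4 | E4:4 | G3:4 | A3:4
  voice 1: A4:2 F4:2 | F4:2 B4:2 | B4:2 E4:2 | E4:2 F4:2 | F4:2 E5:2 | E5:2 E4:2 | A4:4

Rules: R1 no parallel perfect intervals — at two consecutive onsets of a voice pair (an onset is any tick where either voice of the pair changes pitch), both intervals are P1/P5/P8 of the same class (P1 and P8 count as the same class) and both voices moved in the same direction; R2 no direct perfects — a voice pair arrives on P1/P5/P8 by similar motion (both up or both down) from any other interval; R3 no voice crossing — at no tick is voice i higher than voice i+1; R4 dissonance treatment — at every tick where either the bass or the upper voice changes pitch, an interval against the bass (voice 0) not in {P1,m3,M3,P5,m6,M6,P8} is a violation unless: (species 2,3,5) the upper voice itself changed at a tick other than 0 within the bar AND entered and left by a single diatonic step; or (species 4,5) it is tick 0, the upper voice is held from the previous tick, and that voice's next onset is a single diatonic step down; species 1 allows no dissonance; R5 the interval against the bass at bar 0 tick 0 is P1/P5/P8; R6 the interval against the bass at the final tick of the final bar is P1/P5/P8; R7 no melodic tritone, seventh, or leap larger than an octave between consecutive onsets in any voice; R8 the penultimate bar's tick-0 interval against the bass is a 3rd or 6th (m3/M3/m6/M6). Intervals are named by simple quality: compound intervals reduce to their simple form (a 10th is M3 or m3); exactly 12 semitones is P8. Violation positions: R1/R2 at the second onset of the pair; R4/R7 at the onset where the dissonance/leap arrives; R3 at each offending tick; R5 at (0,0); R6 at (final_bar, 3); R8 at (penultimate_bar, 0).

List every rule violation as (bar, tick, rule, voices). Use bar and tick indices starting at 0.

(1, 0, R4, (0, 1))
(1, 2, R7, (1,))
(2, 0, R4, (0, 1))
(3, 0, R4, (0, 1))
(4, 0, R4, (0, 1))
(4, 2, R7, (1,))
(6, 0, R2, (0, 1))

bar 0: v0=A3 v1=A4 downbeat P8
bar 1: v0=B3 v1=F4 downbeat TT
bar 2: v0=C4 v1=B4 downbeat M7
bar 3: v0=D4 v1=E4 downbeat M2
bar 4: v0=E4 v1=F4 downbeat m2
bar 5: v0=G3 v1=E5 downbeat M6
bar 6: v0=A3 v1=A4 downbeat P8
  -> R4 @ bar 1 tick 0 v(0, 1): B3/F4 TT untreated
  -> R7 @ bar 1 tick 2 v(1,): F4->B4 leap 6st
  -> R4 @ bar 2 tick 0 v(0, 1): C4/B4 M7 untreated
  -> R4 @ bar 3 tick 0 v(0, 1): D4/E4 M2 untreated
  -> R4 @ bar 4 tick 0 v(0, 1): E4/F4 m2 untreated
  -> R7 @ bar 4 tick 2 v(1,): F4->E5 leap 11st
  -> R2 @ bar 6 tick 0 v(0, 1): G3/E4 M6 -> A3/A4 P8 similar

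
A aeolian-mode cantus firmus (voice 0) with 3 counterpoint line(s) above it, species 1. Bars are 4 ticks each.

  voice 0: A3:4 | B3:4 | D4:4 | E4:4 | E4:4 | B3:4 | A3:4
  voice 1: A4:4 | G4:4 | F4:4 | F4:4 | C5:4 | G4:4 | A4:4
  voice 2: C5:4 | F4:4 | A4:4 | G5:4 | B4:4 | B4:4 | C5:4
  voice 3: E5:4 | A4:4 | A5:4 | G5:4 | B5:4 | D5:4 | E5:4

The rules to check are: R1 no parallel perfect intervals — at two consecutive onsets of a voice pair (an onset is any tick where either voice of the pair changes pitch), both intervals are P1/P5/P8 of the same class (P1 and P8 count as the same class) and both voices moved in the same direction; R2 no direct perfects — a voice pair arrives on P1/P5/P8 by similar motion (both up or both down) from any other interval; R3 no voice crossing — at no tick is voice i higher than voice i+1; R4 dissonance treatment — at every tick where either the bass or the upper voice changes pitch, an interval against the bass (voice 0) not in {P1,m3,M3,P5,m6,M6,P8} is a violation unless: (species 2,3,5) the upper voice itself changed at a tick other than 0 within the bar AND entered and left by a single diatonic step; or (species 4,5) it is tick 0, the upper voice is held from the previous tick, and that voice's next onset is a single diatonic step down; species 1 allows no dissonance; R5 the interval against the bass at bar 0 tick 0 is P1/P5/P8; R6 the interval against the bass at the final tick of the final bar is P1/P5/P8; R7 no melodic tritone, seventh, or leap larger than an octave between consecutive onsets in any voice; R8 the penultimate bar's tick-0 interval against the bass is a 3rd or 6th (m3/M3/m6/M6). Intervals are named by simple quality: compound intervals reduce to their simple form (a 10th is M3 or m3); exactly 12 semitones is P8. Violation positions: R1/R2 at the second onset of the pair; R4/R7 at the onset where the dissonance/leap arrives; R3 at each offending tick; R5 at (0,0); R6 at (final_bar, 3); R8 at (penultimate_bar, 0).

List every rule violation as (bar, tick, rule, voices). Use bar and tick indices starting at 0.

bar 0: v0=A3 v1=A4 v2=C5 v3=E5 downbeat P5
bar 1: v0=B3 v1=G4 v2=F4 v3=A4 downbeat m7
bar 2: v0=D4 v1=F4 v2=A4 v3=A5 downbeat P5
bar 3: v0=E4 v1=F4 v2=G5 v3=G5 downbeat m3
bar 4: v0=E4 v1=C5 v2=B4 v3=B5 downbeat P5
bar 5: v0=B3 v1=G4 v2=B4 v3=D5 downbeat m3
bar 6: v0=A3 v1=A4 v2=C5 v3=E5 downbeat P5
  -> R5 @ bar 0 tick 0 v(0, 2): opens on m3
  -> R3 @ bar 1 tick 0 v(1, 2): G4 above F4
  -> R4 @ bar 1 tick 0 v(0, 2): B3/F4 TT untreated
  -> R4 @ bar 1 tick 0 v(0, 3): B3/A4 m7 untreated
  -> R3 @ bar 1 tick 1 v(1, 2): G4 above F4
  -> R3 @ bar 1 tick 2 v(1, 2): G4 above F4
  -> R3 @ bar 1 tick 3 v(1, 2): G4 above F4
  -> R2 @ bar 2 tick 0 v(0, 2): B3/F4 TT -> D4/A4 P5 similar
  -> R2 @ bar 2 tick 0 v(0, 3): B3/A4 m7 -> D4/A5 P5 similar
  -> R2 @ bar 2 tick 0 v(2, 3): F4/A4 M3 -> A4/A5 P8 similar
  -> R4 @ bar 3 tick 0 v(0, 1): E4/F4 m2 untreated
  -> R7 @ bar 3 tick 0 v(2,): A4->G5 leap 10st
  -> R3 @ bar 4 tick 0 v(1, 2): C5 above B4
  -> R3 @ bar 4 tick 1 v(1, 2): C5 above B4
  -> R3 @ bar 4 tick 2 v(1, 2): C5 above B4
  -> R3 @ bar 4 tick 3 v(1, 2): C5 above B4
  -> R2 @ bar 5 tick 0 v(1, 3): C5/B5 M7 -> G4/D5 P5 similar
  -> R8 @ bar 5 tick 0 v(0, 2): penult P8 not 3rd/6th
  -> R1 @ bar 6 tick 0 v(1, 3): G4/D5 P5 -> A4/E5 P5 similar
  -> R6 @ bar 6 tick 3 v(0, 2): closes on m3

(0, 0, R5, (0, 2))
(1, 0, R3, (1, 2))
(1, 0, R4, (0, 2))
(1, 0, R4, (0, 3))
(1, 1, R3, (1, 2))
(1, 2, R3, (1, 2))
(1, 3, R3, (1, 2))
(2, 0, R2, (0, 2))
(2, 0, R2, (0, 3))
(2, 0, R2, (2, 3))
(3, 0, R4, (0, 1))
(3, 0, R7, (2,))
(4, 0, R3, (1, 2))
(4, 1, R3, (1, 2))
(4, 2, R3, (1, 2))
(4, 3, R3, (1, 2))
(5, 0, R2, (1, 3))
(5, 0, R8, (0, 2))
(6, 0, R1, (1, 3))
(6, 3, R6, (0, 2))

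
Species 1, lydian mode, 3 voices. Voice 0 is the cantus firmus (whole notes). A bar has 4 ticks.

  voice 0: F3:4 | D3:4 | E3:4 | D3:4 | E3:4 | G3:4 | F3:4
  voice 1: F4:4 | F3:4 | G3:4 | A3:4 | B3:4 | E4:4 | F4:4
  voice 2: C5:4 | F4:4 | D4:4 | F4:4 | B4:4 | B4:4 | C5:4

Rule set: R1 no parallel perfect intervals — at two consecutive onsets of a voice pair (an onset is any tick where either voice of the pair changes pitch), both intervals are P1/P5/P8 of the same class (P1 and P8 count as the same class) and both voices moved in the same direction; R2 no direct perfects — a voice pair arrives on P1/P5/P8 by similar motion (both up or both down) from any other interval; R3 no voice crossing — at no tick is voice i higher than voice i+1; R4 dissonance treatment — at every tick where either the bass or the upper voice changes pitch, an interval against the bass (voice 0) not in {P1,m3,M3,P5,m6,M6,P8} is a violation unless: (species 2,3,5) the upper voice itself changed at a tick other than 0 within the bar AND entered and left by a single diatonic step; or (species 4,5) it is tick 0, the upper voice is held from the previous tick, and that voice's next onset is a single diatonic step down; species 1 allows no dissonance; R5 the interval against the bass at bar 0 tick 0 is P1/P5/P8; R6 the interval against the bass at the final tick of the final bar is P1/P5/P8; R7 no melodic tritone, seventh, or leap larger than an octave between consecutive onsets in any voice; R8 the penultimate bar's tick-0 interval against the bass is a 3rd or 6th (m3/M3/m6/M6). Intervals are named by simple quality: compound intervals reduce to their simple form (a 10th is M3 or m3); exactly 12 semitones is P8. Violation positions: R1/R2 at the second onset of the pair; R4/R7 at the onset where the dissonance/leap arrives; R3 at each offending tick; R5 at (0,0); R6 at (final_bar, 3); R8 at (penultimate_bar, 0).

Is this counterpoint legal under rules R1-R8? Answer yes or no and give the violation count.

No (7 violations)

bar 0: v0=F3 v1=F4 v2=C5 (P5)
bar 1: v0=D3 v1=F3 v2=F4 (m3)
bar 2: v0=E3 v1=G3 v2=D4 (m7)
bar 3: v0=D3 v1=A3 v2=F4 (m3)
bar 4: v0=E3 v1=B3 v2=B4 (P5)
bar 5: v0=G3 v1=E4 v2=B4 (M3)
bar 6: v0=F3 v1=F4 v2=C5 (P5)
  R2 @ bar1.0: F4/C5 P5 -> F3/F4 P8 similar
  R4 @ bar2.0: E3/D4 m7 untreated
  R1 @ bar4.0: D3/A3 P5 -> E3/B3 P5 similar
  R2 @ bar4.0: D3/F4 m3 -> E3/B4 P5 similar
  R2 @ bar4.0: A3/F4 m6 -> B3/B4 P8 similar
  R7 @ bar4.0: F4->B4 leap 6st
  R1 @ bar6.0: E4/B4 P5 -> F4/C5 P5 similar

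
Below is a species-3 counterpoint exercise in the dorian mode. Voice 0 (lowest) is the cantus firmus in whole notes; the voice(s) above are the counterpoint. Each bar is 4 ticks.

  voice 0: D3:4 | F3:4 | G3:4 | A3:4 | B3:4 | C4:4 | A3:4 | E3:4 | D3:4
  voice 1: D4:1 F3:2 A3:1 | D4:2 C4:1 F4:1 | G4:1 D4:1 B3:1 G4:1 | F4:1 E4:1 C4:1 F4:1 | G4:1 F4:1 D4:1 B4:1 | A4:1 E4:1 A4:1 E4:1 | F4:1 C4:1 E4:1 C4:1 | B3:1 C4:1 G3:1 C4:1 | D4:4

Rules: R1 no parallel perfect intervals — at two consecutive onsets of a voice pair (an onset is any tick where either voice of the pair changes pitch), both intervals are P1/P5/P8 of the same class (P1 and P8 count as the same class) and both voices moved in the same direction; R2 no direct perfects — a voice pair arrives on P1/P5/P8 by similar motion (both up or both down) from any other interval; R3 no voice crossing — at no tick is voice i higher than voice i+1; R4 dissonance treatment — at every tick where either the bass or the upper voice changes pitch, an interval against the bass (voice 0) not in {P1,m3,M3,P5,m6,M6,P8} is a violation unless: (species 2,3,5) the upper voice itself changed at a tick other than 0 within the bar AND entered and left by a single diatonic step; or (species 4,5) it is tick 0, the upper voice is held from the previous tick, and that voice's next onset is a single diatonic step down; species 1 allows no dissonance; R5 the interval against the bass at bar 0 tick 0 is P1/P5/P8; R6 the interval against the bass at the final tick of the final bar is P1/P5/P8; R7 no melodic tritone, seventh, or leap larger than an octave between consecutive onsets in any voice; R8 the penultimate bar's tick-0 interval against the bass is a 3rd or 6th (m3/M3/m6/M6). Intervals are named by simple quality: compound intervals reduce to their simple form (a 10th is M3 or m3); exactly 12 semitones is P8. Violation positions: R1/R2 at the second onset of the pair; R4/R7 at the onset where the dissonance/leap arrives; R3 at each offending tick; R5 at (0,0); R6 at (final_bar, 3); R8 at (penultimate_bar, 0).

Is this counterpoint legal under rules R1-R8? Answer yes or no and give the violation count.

bar 0: v0=D3 v1=D4 (P8)
bar 1: v0=F3 v1=D4 (M6)
bar 2: v0=G3 v1=G4 (P8)
bar 3: v0=A3 v1=F4 (m6)
bar 4: v0=B3 v1=G4 (m6)
bar 5: v0=C4 v1=A4 (M6)
bar 6: v0=A3 v1=F4 (m6)
bar 7: v0=E3 v1=B3 (P5)
bar 8: v0=D3 v1=D4 (P8)
  R1 @ bar2.0: F3/F4 P8 -> G3/G4 P8 similar
  R4 @ bar4.1: B3/F4 TT untreated
  R2 @ bar7.0: A3/C4 m3 -> E3/B3 P5 similar
  R8 @ bar7.0: penult P5 not 3rd/6th

No (4 violations)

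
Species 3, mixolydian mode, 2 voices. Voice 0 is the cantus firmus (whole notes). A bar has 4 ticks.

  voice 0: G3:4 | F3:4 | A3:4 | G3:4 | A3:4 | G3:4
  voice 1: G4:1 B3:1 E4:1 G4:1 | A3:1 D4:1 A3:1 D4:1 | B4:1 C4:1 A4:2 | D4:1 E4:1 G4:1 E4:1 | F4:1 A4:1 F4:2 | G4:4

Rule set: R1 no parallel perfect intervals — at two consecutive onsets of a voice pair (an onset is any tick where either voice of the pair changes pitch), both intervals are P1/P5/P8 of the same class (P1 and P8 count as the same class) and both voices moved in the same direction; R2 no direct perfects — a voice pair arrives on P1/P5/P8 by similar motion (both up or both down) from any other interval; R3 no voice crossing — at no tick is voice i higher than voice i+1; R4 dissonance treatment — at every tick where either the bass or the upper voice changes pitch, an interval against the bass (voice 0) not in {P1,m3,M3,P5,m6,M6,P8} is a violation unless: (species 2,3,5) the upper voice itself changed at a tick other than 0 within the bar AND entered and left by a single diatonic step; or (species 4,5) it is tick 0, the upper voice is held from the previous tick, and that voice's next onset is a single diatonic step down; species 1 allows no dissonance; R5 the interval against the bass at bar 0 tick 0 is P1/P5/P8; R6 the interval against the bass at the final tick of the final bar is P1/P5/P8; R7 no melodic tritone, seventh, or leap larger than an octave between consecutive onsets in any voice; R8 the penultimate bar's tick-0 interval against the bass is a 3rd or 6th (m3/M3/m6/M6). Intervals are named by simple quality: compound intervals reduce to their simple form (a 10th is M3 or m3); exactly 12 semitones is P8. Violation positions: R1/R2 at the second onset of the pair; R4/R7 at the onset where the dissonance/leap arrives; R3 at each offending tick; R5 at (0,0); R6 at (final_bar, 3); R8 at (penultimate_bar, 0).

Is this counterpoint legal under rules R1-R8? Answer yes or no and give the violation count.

bar 0: v0=G3 v1=G4 (P8)
bar 1: v0=F3 v1=A3 (M3)
bar 2: v0=A3 v1=B4 (M2)
bar 3: v0=G3 v1=D4 (P5)
bar 4: v0=A3 v1=F4 (m6)
bar 5: v0=G3 v1=G4 (P8)
  R7 @ bar1.0: G4->A3 leap 10st
  R4 @ bar2.0: A3/B4 M2 untreated
  R7 @ bar2.1: B4->C4 leap 11st
  R2 @ bar3.0: A3/A4 P8 -> G3/D4 P5 similar

No (4 violations)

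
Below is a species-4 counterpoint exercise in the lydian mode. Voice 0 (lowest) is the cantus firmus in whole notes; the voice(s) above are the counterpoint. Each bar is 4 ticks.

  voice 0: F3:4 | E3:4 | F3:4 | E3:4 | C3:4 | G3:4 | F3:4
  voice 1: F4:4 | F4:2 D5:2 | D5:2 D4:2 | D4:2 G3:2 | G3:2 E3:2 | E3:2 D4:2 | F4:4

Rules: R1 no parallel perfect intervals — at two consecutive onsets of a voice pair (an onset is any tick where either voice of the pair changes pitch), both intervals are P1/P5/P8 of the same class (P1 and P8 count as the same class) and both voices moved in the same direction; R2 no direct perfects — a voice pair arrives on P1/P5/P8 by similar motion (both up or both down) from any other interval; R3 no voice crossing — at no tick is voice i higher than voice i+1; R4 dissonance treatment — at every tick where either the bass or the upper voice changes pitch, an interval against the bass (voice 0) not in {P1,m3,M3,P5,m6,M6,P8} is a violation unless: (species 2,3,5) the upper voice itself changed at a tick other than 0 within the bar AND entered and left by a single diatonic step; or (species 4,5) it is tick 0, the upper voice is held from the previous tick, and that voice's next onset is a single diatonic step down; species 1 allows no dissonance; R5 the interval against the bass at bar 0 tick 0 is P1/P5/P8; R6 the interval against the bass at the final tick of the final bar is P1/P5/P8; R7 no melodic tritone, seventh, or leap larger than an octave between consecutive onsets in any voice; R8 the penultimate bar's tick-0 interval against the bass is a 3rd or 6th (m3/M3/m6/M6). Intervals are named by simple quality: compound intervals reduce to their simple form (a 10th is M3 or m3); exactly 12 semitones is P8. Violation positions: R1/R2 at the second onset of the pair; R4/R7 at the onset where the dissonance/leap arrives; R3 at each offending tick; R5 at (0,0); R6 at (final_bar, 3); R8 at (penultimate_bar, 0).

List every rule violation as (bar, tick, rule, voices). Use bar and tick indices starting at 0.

(1, 0, R4, (0, 1))
(1, 2, R4, (0, 1))
(3, 0, R4, (0, 1))
(5, 0, R3, (0, 1))
(5, 1, R3, (0, 1))
(5, 2, R7, (1,))

bar 0: v0=F3 v1=F4 downbeat P8
bar 1: v0=E3 v1=F4 downbeat m2
bar 2: v0=F3 v1=D5 downbeat M6
bar 3: v0=E3 v1=D4 downbeat m7
bar 4: v0=C3 v1=G3 downbeat P5
bar 5: v0=G3 v1=E3 downbeat m3
bar 6: v0=F3 v1=F4 downbeat P8
  -> R4 @ bar 1 tick 0 v(0, 1): E3/F4 m2 untreated
  -> R4 @ bar 1 tick 2 v(0, 1): E3/D5 m7 untreated
  -> R4 @ bar 3 tick 0 v(0, 1): E3/D4 m7 untreated
  -> R3 @ bar 5 tick 0 v(0, 1): G3 above E3
  -> R3 @ bar 5 tick 1 v(0, 1): G3 above E3
  -> R7 @ bar 5 tick 2 v(1,): E3->D4 leap 10st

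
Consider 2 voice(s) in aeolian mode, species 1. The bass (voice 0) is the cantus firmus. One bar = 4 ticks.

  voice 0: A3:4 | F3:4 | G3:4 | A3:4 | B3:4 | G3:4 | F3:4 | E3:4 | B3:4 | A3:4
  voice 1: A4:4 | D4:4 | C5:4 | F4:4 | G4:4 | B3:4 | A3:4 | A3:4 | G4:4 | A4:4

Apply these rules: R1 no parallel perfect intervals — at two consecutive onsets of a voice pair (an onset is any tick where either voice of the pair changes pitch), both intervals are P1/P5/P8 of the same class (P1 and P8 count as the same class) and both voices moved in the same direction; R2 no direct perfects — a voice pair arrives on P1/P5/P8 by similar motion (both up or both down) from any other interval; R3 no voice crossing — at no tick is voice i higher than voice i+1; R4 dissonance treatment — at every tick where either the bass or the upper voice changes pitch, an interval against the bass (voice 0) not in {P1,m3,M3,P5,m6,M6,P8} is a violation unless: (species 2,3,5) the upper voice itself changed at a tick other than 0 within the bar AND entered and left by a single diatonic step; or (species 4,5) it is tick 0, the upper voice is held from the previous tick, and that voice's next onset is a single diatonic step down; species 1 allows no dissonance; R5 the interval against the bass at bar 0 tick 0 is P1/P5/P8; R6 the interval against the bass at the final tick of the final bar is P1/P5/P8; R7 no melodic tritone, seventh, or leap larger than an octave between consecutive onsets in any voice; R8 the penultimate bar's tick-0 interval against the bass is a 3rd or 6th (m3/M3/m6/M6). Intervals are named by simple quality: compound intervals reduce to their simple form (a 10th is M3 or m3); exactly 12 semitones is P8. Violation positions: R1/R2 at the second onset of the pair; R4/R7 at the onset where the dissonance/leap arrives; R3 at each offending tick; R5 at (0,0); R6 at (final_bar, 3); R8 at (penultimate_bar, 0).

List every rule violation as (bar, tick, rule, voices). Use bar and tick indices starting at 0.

(2, 0, R4, (0, 1))
(2, 0, R7, (1,))
(7, 0, R4, (0, 1))
(8, 0, R7, (1,))

bar 0: v0=A3 v1=A4 downbeat P8
bar 1: v0=F3 v1=D4 downbeat M6
bar 2: v0=G3 v1=C5 downbeat P4
bar 3: v0=A3 v1=F4 downbeat m6
bar 4: v0=B3 v1=G4 downbeat m6
bar 5: v0=G3 v1=B3 downbeat M3
bar 6: v0=F3 v1=A3 downbeat M3
bar 7: v0=E3 v1=A3 downbeat P4
bar 8: v0=B3 v1=G4 downbeat m6
bar 9: v0=A3 v1=A4 downbeat P8
  -> R4 @ bar 2 tick 0 v(0, 1): G3/C5 P4 untreated
  -> R7 @ bar 2 tick 0 v(1,): D4->C5 leap 10st
  -> R4 @ bar 7 tick 0 v(0, 1): E3/A3 P4 untreated
  -> R7 @ bar 8 tick 0 v(1,): A3->G4 leap 10st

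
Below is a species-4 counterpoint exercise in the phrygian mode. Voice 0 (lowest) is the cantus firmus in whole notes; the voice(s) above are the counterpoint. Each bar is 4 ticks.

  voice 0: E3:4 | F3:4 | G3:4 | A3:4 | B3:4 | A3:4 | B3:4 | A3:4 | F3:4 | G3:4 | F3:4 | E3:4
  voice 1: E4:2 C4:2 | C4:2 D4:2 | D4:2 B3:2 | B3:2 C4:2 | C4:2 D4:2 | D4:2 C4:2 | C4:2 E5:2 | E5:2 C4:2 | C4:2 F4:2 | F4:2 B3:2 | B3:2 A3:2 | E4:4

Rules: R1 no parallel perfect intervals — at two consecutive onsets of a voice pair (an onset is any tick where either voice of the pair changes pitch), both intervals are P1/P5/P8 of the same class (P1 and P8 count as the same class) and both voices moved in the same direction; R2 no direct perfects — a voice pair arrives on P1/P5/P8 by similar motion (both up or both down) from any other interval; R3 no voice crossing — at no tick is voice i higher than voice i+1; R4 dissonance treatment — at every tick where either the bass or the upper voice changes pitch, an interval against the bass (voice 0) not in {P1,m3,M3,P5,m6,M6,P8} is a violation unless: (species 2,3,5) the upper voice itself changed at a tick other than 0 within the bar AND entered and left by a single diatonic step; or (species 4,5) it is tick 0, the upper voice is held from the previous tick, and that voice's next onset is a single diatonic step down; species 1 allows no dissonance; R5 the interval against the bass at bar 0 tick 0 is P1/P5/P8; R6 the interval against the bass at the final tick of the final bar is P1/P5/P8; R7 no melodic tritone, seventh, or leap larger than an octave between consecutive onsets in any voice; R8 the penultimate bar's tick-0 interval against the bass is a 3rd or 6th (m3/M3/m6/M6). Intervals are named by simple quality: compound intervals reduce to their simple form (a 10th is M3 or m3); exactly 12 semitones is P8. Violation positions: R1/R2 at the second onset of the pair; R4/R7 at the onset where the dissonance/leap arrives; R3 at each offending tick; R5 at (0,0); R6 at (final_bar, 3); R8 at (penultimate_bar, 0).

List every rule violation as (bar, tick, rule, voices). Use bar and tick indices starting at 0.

(3, 0, R4, (0, 1))
(4, 0, R4, (0, 1))
(6, 0, R4, (0, 1))
(6, 2, R4, (0, 1))
(6, 2, R7, (1,))
(7, 2, R7, (1,))
(9, 0, R4, (0, 1))
(9, 2, R7, (1,))
(10, 0, R8, (0, 1))

bar 0: v0=E3 v1=E4 downbeat P8
bar 1: v0=F3 v1=C4 downbeat P5
bar 2: v0=G3 v1=D4 downbeat P5
bar 3: v0=A3 v1=B3 downbeat M2
bar 4: v0=B3 v1=C4 downbeat m2
bar 5: v0=A3 v1=D4 downbeat P4
bar 6: v0=B3 v1=C4 downbeat m2
bar 7: v0=A3 v1=E5 downbeat P5
bar 8: v0=F3 v1=C4 downbeat P5
bar 9: v0=G3 v1=F4 downbeat m7
bar 10: v0=F3 v1=B3 downbeat TT
bar 11: v0=E3 v1=E4 downbeat P8
  -> R4 @ bar 3 tick 0 v(0, 1): A3/B3 M2 untreated
  -> R4 @ bar 4 tick 0 v(0, 1): B3/C4 m2 untreated
  -> R4 @ bar 6 tick 0 v(0, 1): B3/C4 m2 untreated
  -> R4 @ bar 6 tick 2 v(0, 1): B3/E5 P4 untreated
  -> R7 @ bar 6 tick 2 v(1,): C4->E5 leap 16st
  -> R7 @ bar 7 tick 2 v(1,): E5->C4 leap 16st
  -> R4 @ bar 9 tick 0 v(0, 1): G3/F4 m7 untreated
  -> R7 @ bar 9 tick 2 v(1,): F4->B3 leap 6st
  -> R8 @ bar 10 tick 0 v(0, 1): penult TT not 3rd/6th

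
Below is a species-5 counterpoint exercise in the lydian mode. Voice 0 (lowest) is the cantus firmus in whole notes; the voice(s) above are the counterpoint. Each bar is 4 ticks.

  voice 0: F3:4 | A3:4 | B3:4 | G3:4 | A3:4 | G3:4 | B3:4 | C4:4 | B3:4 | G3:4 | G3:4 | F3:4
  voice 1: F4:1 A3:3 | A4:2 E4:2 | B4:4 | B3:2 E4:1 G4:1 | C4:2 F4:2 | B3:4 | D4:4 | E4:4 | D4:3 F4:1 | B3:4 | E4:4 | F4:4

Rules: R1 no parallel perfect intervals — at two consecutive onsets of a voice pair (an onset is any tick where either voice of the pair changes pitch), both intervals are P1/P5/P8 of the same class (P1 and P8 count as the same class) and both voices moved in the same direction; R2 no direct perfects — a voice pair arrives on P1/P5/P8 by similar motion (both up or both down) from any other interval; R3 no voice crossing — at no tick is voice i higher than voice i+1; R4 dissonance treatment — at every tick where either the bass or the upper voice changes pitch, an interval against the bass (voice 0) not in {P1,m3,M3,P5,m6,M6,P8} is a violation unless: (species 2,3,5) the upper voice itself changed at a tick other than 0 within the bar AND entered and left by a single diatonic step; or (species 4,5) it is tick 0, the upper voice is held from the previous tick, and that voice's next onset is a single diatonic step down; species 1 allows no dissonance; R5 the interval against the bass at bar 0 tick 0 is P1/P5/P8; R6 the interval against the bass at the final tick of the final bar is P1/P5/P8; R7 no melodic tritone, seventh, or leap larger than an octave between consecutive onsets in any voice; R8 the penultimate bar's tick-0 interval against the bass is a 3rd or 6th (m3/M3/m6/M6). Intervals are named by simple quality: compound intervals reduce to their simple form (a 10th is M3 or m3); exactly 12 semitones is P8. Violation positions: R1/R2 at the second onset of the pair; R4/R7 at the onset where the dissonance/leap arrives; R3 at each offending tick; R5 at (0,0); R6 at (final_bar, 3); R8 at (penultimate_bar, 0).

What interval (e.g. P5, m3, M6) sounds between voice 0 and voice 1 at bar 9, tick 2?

voice 0=G3 voice 1=B3 -> M3

M3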